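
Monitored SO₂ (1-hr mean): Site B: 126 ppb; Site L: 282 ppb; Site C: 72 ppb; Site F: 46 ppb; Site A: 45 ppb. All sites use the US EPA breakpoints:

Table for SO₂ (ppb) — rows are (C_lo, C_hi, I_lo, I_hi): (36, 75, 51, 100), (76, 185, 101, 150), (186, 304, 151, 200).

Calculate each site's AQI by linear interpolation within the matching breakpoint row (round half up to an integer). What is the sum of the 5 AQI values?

536

Site B: 126 ∈ [76, 185] ↔ index [101, 150].
101 + (126−76)·(150−101)/(185−76) = 101 + 50·49/109 ≈ 123.48, so AQI = 123.
Site L 282: bracket 186–304 → index 151–200; slope 49/118, offset 96.
AQI = 151 + 49/118·96 ≈ 190.86 ⇒ 191.
Site C: row 36–75 (AQI 51–100). (100−51)·(72−36)/(75−36) + 51 = 49·36/39 + 51 ≈ 96.23 → 96.
Site F 46: bracket 36–75 → index 51–100; slope 49/39, offset 10.
AQI = 51 + 49/39·10 ≈ 63.56 ⇒ 64.
Site A: 45 lies in 36–75, so I_lo=51, I_hi=100, C_lo=36, C_hi=75.
(100−51)/(75−36) × (45−36) + 51 = 49/39 × 9 + 51 ≈ 62.31 → 62.
AQIs: Site B=123, Site L=191, Site C=96, Site F=64, Site A=62. Sum = 123 + 191 + 96 + 64 + 62 = 536.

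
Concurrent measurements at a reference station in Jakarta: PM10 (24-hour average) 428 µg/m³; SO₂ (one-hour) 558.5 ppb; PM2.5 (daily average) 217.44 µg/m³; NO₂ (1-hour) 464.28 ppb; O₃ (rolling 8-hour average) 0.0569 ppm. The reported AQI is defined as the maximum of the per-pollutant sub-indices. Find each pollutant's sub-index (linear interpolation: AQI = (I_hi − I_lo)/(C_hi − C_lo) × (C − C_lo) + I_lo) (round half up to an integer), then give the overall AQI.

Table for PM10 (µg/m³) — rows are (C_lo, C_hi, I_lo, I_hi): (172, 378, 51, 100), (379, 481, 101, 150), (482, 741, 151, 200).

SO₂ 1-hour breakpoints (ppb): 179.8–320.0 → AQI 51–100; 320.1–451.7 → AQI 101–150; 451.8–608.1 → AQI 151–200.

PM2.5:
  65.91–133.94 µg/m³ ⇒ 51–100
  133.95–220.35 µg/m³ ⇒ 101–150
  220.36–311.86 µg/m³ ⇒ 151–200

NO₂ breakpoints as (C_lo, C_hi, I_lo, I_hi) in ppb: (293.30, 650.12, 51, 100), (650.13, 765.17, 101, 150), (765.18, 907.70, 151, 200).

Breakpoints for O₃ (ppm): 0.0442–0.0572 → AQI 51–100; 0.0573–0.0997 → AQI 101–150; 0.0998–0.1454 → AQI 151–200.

184

PM10: 428 ∈ [379, 481] ↔ index [101, 150].
101 + (428−379)·(150−101)/(481−379) = 101 + 49·49/102 ≈ 124.54, so AQI = 125.
SO₂: row 451.8–608.1 (AQI 151–200). (200−151)·(558.5−451.8)/(608.1−451.8) + 151 = 49·106.7/156.3 + 151 ≈ 184.45 → 184.
PM2.5: row 133.95–220.35 (AQI 101–150). (150−101)·(217.44−133.95)/(220.35−133.95) + 101 = 49·83.49/86.40 + 101 ≈ 148.35 → 148.
NO₂ 464.28: bracket 293.30–650.12 → index 51–100; slope 49/356.82, offset 170.98.
AQI = 51 + 49/356.82·170.98 ≈ 74.48 ⇒ 74.
O₃: 0.0569 ∈ [0.0442, 0.0572] ↔ index [51, 100].
51 + (0.0569−0.0442)·(100−51)/(0.0572−0.0442) = 51 + 0.0127·49/0.0130 ≈ 98.87, so AQI = 99.
Sub-indices: PM10→125, SO₂→184, PM2.5→148, NO₂→74, O₃→99. Overall AQI = max = 184; dominant pollutant is SO₂.
AQI 184: Unhealthy.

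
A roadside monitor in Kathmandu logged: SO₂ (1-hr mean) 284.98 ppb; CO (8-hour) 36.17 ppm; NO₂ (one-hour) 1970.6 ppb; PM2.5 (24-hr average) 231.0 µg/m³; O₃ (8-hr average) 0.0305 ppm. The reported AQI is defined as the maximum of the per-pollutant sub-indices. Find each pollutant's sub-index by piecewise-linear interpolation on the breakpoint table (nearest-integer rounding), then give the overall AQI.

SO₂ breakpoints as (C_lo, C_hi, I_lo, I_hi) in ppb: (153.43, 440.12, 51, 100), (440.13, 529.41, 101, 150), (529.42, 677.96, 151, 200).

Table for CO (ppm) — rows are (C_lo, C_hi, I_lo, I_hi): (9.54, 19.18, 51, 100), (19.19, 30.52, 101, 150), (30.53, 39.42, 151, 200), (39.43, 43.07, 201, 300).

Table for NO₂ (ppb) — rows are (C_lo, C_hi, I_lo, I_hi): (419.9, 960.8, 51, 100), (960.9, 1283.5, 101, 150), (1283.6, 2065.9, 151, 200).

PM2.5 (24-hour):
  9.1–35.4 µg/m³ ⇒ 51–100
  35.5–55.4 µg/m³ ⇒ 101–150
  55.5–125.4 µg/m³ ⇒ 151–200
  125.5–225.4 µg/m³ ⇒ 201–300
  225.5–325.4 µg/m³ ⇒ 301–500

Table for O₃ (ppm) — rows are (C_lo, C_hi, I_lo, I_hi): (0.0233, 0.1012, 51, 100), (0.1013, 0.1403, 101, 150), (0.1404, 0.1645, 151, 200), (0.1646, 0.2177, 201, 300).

SO₂ 284.98: bracket 153.43–440.12 → index 51–100; slope 49/286.69, offset 131.55.
AQI = 51 + 49/286.69·131.55 ≈ 73.48 ⇒ 73.
CO: 36.17 lies in 30.53–39.42, so I_lo=151, I_hi=200, C_lo=30.53, C_hi=39.42.
(200−151)/(39.42−30.53) × (36.17−30.53) + 151 = 49/8.89 × 5.64 + 151 ≈ 182.09 → 182.
NO₂: 1970.6 ∈ [1283.6, 2065.9] ↔ index [151, 200].
151 + (1970.6−1283.6)·(200−151)/(2065.9−1283.6) = 151 + 687.0·49/782.3 ≈ 194.03, so AQI = 194.
PM2.5: 231.0 lies in 225.5–325.4, so I_lo=301, I_hi=500, C_lo=225.5, C_hi=325.4.
(500−301)/(325.4−225.5) × (231.0−225.5) + 301 = 199/99.9 × 5.5 + 301 ≈ 311.96 → 312.
O₃: 0.0305 ∈ [0.0233, 0.1012] ↔ index [51, 100].
51 + (0.0305−0.0233)·(100−51)/(0.1012−0.0233) = 51 + 0.0072·49/0.0779 ≈ 55.53, so AQI = 56.
Sub-indices: SO₂→73, CO→182, NO₂→194, PM2.5→312, O₃→56. Overall AQI = max = 312; dominant pollutant is PM2.5.
AQI 312: Hazardous.

312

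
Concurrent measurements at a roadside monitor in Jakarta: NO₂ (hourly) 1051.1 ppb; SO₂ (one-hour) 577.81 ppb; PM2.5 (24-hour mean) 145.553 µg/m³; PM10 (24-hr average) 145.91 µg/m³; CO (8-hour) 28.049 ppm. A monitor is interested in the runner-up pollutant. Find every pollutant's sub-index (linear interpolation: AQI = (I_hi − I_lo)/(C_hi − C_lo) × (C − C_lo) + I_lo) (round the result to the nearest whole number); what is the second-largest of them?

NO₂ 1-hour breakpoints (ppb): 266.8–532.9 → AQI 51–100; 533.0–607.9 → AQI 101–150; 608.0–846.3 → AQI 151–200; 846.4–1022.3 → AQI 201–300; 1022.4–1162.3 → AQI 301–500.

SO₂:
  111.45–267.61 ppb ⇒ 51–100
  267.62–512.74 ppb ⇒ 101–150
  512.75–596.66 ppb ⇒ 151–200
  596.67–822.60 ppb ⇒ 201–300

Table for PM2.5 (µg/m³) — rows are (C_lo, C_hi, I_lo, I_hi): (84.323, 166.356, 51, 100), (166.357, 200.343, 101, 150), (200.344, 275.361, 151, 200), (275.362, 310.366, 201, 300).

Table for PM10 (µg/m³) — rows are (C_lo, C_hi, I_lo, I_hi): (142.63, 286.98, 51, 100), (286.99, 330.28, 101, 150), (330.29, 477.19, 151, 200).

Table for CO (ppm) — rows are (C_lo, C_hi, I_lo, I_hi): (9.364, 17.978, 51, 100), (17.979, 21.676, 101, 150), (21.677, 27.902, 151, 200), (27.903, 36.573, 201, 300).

NO₂: 1051.1 ∈ [1022.4, 1162.3] ↔ index [301, 500].
301 + (1051.1−1022.4)·(500−301)/(1162.3−1022.4) = 301 + 28.7·199/139.9 ≈ 341.82, so AQI = 342.
SO₂: 577.81 ∈ [512.75, 596.66] ↔ index [151, 200].
151 + (577.81−512.75)·(200−151)/(596.66−512.75) = 151 + 65.06·49/83.91 ≈ 188.99, so AQI = 189.
PM2.5: row 84.323–166.356 (AQI 51–100). (100−51)·(145.553−84.323)/(166.356−84.323) + 51 = 49·61.230/82.033 + 51 ≈ 87.57 → 88.
PM10: row 142.63–286.98 (AQI 51–100). (100−51)·(145.91−142.63)/(286.98−142.63) + 51 = 49·3.28/144.35 + 51 ≈ 52.11 → 52.
CO: 28.049 ∈ [27.903, 36.573] ↔ index [201, 300].
201 + (28.049−27.903)·(300−201)/(36.573−27.903) = 201 + 0.146·99/8.670 ≈ 202.67, so AQI = 203.
Sub-indices: NO₂→342, SO₂→189, PM2.5→88, PM10→52, CO→203. Ranked high→low: 342, 203, 189, 88, 52. Second-highest sub-index = 203.

203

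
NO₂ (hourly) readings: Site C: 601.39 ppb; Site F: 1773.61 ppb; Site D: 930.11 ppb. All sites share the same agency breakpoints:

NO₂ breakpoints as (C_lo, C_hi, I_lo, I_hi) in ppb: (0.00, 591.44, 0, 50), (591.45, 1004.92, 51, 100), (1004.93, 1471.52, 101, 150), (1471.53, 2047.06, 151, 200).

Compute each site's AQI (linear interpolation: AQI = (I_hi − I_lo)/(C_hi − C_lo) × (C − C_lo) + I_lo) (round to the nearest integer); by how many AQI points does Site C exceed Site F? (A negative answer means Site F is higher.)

-125

Site C 601.39: bracket 591.45–1004.92 → index 51–100; slope 49/413.47, offset 9.94.
AQI = 51 + 49/413.47·9.94 ≈ 52.18 ⇒ 52.
Site F 1773.61: bracket 1471.53–2047.06 → index 151–200; slope 49/575.53, offset 302.08.
AQI = 151 + 49/575.53·302.08 ≈ 176.72 ⇒ 177.
Site D 930.11: bracket 591.45–1004.92 → index 51–100; slope 49/413.47, offset 338.66.
AQI = 51 + 49/413.47·338.66 ≈ 91.13 ⇒ 91.
AQIs: Site C=52, Site F=177, Site D=91. Site C (52) − Site F (177) = -125.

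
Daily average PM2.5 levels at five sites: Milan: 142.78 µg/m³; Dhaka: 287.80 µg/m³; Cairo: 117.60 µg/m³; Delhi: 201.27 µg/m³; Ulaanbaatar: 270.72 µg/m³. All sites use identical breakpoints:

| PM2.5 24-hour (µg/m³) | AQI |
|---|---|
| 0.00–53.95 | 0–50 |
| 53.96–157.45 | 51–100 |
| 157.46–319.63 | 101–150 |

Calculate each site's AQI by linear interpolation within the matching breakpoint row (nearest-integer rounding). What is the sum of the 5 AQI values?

Milan: 142.78 lies in 53.96–157.45, so I_lo=51, I_hi=100, C_lo=53.96, C_hi=157.45.
(100−51)/(157.45−53.96) × (142.78−53.96) + 51 = 49/103.49 × 88.82 + 51 ≈ 93.05 → 93.
Dhaka: 287.80 ∈ [157.46, 319.63] ↔ index [101, 150].
101 + (287.80−157.46)·(150−101)/(319.63−157.46) = 101 + 130.34·49/162.17 ≈ 140.38, so AQI = 140.
Cairo: 117.60 lies in 53.96–157.45, so I_lo=51, I_hi=100, C_lo=53.96, C_hi=157.45.
(100−51)/(157.45−53.96) × (117.60−53.96) + 51 = 49/103.49 × 63.64 + 51 ≈ 81.13 → 81.
Delhi: 201.27 ∈ [157.46, 319.63] ↔ index [101, 150].
101 + (201.27−157.46)·(150−101)/(319.63−157.46) = 101 + 43.81·49/162.17 ≈ 114.24, so AQI = 114.
Ulaanbaatar: 270.72 lies in 157.46–319.63, so I_lo=101, I_hi=150, C_lo=157.46, C_hi=319.63.
(150−101)/(319.63−157.46) × (270.72−157.46) + 101 = 49/162.17 × 113.26 + 101 ≈ 135.22 → 135.
AQIs: Milan=93, Dhaka=140, Cairo=81, Delhi=114, Ulaanbaatar=135. Sum = 93 + 140 + 81 + 114 + 135 = 563.

563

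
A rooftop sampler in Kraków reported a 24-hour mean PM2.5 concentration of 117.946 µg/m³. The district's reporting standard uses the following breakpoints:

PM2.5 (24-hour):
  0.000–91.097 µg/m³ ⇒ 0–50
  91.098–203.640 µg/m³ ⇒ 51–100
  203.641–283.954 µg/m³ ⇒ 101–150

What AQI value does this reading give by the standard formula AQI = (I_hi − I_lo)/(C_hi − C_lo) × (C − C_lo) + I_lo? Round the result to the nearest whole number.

PM2.5 117.946: bracket 91.098–203.640 → index 51–100; slope 49/112.542, offset 26.848.
AQI = 51 + 49/112.542·26.848 ≈ 62.69 ⇒ 63.

63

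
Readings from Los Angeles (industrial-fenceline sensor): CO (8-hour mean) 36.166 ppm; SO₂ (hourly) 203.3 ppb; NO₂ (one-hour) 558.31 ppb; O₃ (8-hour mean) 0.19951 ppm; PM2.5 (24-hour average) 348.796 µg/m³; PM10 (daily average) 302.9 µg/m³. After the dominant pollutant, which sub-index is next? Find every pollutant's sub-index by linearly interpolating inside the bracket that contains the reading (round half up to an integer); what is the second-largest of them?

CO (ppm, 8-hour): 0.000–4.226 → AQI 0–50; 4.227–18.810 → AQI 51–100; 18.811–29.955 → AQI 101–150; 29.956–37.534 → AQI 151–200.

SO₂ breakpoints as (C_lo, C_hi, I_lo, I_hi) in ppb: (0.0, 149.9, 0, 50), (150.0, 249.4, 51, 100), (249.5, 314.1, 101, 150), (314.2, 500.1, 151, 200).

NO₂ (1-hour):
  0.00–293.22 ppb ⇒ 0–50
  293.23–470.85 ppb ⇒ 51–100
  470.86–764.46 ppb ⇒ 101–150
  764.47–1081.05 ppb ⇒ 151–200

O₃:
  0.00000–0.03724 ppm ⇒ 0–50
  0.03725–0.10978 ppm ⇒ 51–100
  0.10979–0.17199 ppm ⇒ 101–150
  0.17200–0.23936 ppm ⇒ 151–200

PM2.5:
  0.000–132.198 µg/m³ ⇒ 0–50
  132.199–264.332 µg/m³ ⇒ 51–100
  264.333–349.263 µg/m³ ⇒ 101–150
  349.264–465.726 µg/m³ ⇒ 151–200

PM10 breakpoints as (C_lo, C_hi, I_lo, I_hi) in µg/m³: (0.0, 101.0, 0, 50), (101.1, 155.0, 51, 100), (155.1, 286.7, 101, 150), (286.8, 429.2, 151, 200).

CO 36.166: bracket 29.956–37.534 → index 151–200; slope 49/7.578, offset 6.210.
AQI = 151 + 49/7.578·6.210 ≈ 191.15 ⇒ 191.
SO₂: 203.3 lies in 150.0–249.4, so I_lo=51, I_hi=100, C_lo=150.0, C_hi=249.4.
(100−51)/(249.4−150.0) × (203.3−150.0) + 51 = 49/99.4 × 53.3 + 51 ≈ 77.27 → 77.
NO₂: row 470.86–764.46 (AQI 101–150). (150−101)·(558.31−470.86)/(764.46−470.86) + 101 = 49·87.45/293.60 + 101 ≈ 115.59 → 116.
O₃: row 0.17200–0.23936 (AQI 151–200). (200−151)·(0.19951−0.17200)/(0.23936−0.17200) + 151 = 49·0.02751/0.06736 + 151 ≈ 171.01 → 171.
PM2.5: 348.796 lies in 264.333–349.263, so I_lo=101, I_hi=150, C_lo=264.333, C_hi=349.263.
(150−101)/(349.263−264.333) × (348.796−264.333) + 101 = 49/84.930 × 84.463 + 101 ≈ 149.73 → 150.
PM10 302.9: bracket 286.8–429.2 → index 151–200; slope 49/142.4, offset 16.1.
AQI = 151 + 49/142.4·16.1 ≈ 156.54 ⇒ 157.
Sub-indices: CO→191, SO₂→77, NO₂→116, O₃→171, PM2.5→150, PM10→157. Ranked high→low: 191, 171, 157, 150, 116, 77. Second-highest sub-index = 171.

171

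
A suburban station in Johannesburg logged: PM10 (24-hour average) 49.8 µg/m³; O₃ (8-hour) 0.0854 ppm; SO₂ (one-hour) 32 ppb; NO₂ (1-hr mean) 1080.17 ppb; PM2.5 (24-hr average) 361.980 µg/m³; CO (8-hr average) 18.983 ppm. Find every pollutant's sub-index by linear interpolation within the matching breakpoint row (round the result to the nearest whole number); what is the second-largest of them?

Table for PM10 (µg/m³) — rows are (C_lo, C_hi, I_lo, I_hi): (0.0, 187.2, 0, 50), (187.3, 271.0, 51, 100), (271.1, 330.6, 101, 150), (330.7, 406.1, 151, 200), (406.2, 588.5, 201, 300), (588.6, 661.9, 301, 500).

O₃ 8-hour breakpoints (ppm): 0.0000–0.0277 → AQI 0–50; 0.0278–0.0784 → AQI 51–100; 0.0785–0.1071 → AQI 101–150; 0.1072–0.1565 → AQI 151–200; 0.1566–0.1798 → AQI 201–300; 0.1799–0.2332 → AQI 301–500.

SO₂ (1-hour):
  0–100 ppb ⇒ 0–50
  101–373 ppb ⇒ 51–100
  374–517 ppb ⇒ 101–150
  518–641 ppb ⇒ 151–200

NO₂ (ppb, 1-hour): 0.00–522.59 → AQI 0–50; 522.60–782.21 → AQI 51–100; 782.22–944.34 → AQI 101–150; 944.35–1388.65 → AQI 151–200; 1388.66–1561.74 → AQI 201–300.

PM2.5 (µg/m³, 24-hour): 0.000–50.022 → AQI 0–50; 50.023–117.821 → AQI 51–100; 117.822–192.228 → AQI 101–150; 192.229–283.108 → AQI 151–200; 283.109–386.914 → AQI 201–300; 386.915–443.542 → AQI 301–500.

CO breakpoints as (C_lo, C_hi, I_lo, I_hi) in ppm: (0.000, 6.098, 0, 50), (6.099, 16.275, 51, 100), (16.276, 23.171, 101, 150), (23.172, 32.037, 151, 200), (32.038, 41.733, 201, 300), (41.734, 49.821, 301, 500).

166

PM10: 49.8 lies in 0.0–187.2, so I_lo=0, I_hi=50, C_lo=0.0, C_hi=187.2.
(50−0)/(187.2−0.0) × (49.8−0.0) + 0 = 50/187.2 × 49.8 + 0 ≈ 13.30 → 13.
O₃: 0.0854 ∈ [0.0785, 0.1071] ↔ index [101, 150].
101 + (0.0854−0.0785)·(150−101)/(0.1071−0.0785) = 101 + 0.0069·49/0.0286 ≈ 112.82, so AQI = 113.
SO₂: 32 lies in 0–100, so I_lo=0, I_hi=50, C_lo=0, C_hi=100.
(50−0)/(100−0) × (32−0) + 0 = 50/100 × 32 + 0 ≈ 16.00 → 16.
NO₂: 1080.17 ∈ [944.35, 1388.65] ↔ index [151, 200].
151 + (1080.17−944.35)·(200−151)/(1388.65−944.35) = 151 + 135.82·49/444.30 ≈ 165.98, so AQI = 166.
PM2.5 361.980: bracket 283.109–386.914 → index 201–300; slope 99/103.805, offset 78.871.
AQI = 201 + 99/103.805·78.871 ≈ 276.22 ⇒ 276.
CO: 18.983 ∈ [16.276, 23.171] ↔ index [101, 150].
101 + (18.983−16.276)·(150−101)/(23.171−16.276) = 101 + 2.707·49/6.895 ≈ 120.24, so AQI = 120.
Sub-indices: PM10→13, O₃→113, SO₂→16, NO₂→166, PM2.5→276, CO→120. Ranked high→low: 276, 166, 120, 113, 16, 13. Second-highest sub-index = 166.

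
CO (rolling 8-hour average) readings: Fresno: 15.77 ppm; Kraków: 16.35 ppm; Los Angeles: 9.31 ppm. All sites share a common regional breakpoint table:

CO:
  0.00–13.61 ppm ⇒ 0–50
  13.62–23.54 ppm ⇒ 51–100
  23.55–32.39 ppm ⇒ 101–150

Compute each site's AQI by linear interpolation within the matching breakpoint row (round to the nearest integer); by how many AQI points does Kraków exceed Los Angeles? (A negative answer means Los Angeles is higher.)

30

Fresno: row 13.62–23.54 (AQI 51–100). (100−51)·(15.77−13.62)/(23.54−13.62) + 51 = 49·2.15/9.92 + 51 ≈ 61.62 → 62.
Kraków: 16.35 ∈ [13.62, 23.54] ↔ index [51, 100].
51 + (16.35−13.62)·(100−51)/(23.54−13.62) = 51 + 2.73·49/9.92 ≈ 64.48, so AQI = 64.
Los Angeles: 9.31 ∈ [0.00, 13.61] ↔ index [0, 50].
0 + (9.31−0.00)·(50−0)/(13.61−0.00) = 0 + 9.31·50/13.61 ≈ 34.20, so AQI = 34.
AQIs: Fresno=62, Kraków=64, Los Angeles=34. Kraków (64) − Los Angeles (34) = 30.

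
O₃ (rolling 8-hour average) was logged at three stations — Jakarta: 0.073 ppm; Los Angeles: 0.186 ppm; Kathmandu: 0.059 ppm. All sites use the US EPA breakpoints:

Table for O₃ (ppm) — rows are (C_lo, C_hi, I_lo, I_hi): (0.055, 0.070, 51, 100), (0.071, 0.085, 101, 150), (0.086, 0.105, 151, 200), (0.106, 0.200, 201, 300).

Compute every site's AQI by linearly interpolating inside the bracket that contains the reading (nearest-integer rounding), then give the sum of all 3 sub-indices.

457

Jakarta 0.073: bracket 0.071–0.085 → index 101–150; slope 49/0.014, offset 0.002.
AQI = 101 + 49/0.014·0.002 ≈ 108.00 ⇒ 108.
Los Angeles: 0.186 lies in 0.106–0.200, so I_lo=201, I_hi=300, C_lo=0.106, C_hi=0.200.
(300−201)/(0.200−0.106) × (0.186−0.106) + 201 = 99/0.094 × 0.080 + 201 ≈ 285.26 → 285.
Kathmandu: row 0.055–0.070 (AQI 51–100). (100−51)·(0.059−0.055)/(0.070−0.055) + 51 = 49·0.004/0.015 + 51 ≈ 64.07 → 64.
AQIs: Jakarta=108, Los Angeles=285, Kathmandu=64. Sum = 108 + 285 + 64 = 457.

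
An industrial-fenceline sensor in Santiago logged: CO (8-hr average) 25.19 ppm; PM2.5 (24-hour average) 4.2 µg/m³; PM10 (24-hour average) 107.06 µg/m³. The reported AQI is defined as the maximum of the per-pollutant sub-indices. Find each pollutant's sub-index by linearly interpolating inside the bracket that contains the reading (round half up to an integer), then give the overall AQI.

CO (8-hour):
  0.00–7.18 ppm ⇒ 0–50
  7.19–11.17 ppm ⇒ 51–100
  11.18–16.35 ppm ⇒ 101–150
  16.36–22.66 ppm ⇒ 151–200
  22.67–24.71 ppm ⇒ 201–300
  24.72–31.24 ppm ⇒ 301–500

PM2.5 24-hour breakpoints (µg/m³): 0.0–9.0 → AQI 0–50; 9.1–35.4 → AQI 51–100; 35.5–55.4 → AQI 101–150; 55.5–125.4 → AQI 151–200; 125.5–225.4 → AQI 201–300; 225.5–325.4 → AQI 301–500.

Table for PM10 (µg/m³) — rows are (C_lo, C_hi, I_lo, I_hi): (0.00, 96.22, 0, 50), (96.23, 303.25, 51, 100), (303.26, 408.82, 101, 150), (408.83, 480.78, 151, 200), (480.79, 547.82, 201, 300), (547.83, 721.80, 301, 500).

315

CO: 25.19 ∈ [24.72, 31.24] ↔ index [301, 500].
301 + (25.19−24.72)·(500−301)/(31.24−24.72) = 301 + 0.47·199/6.52 ≈ 315.35, so AQI = 315.
PM2.5: 4.2 ∈ [0.0, 9.0] ↔ index [0, 50].
0 + (4.2−0.0)·(50−0)/(9.0−0.0) = 0 + 4.2·50/9.0 ≈ 23.33, so AQI = 23.
PM10: 107.06 lies in 96.23–303.25, so I_lo=51, I_hi=100, C_lo=96.23, C_hi=303.25.
(100−51)/(303.25−96.23) × (107.06−96.23) + 51 = 49/207.02 × 10.83 + 51 ≈ 53.56 → 54.
Sub-indices: CO→315, PM2.5→23, PM10→54. Overall AQI = max = 315; dominant pollutant is CO.
AQI 315: Hazardous.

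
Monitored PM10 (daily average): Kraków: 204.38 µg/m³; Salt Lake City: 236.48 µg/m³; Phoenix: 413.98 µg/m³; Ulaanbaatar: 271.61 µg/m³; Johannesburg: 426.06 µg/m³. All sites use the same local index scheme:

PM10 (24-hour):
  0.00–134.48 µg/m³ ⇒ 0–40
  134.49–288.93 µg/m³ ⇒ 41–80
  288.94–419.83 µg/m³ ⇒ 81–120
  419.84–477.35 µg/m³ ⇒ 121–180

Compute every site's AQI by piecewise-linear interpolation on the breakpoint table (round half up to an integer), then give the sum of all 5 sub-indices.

Kraków: row 134.49–288.93 (AQI 41–80). (80−41)·(204.38−134.49)/(288.93−134.49) + 41 = 39·69.89/154.44 + 41 ≈ 58.65 → 59.
Salt Lake City: row 134.49–288.93 (AQI 41–80). (80−41)·(236.48−134.49)/(288.93−134.49) + 41 = 39·101.99/154.44 + 41 ≈ 66.76 → 67.
Phoenix 413.98: bracket 288.94–419.83 → index 81–120; slope 39/130.89, offset 125.04.
AQI = 81 + 39/130.89·125.04 ≈ 118.26 ⇒ 118.
Ulaanbaatar: 271.61 lies in 134.49–288.93, so I_lo=41, I_hi=80, C_lo=134.49, C_hi=288.93.
(80−41)/(288.93−134.49) × (271.61−134.49) + 41 = 39/154.44 × 137.12 + 41 ≈ 75.63 → 76.
Johannesburg: 426.06 ∈ [419.84, 477.35] ↔ index [121, 180].
121 + (426.06−419.84)·(180−121)/(477.35−419.84) = 121 + 6.22·59/57.51 ≈ 127.38, so AQI = 127.
AQIs: Kraków=59, Salt Lake City=67, Phoenix=118, Ulaanbaatar=76, Johannesburg=127. Sum = 59 + 67 + 118 + 76 + 127 = 447.

447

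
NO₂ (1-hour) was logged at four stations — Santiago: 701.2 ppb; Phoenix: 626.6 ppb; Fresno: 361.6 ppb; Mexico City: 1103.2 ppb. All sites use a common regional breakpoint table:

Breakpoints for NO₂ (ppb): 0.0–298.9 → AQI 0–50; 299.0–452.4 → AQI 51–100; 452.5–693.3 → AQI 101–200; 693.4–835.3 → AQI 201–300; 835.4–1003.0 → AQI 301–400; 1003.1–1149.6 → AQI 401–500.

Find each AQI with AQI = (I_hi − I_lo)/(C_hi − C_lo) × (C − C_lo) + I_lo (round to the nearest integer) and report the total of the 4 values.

Santiago: 701.2 ∈ [693.4, 835.3] ↔ index [201, 300].
201 + (701.2−693.4)·(300−201)/(835.3−693.4) = 201 + 7.8·99/141.9 ≈ 206.44, so AQI = 206.
Phoenix: row 452.5–693.3 (AQI 101–200). (200−101)·(626.6−452.5)/(693.3−452.5) + 101 = 99·174.1/240.8 + 101 ≈ 172.58 → 173.
Fresno 361.6: bracket 299.0–452.4 → index 51–100; slope 49/153.4, offset 62.6.
AQI = 51 + 49/153.4·62.6 ≈ 71.00 ⇒ 71.
Mexico City 1103.2: bracket 1003.1–1149.6 → index 401–500; slope 99/146.5, offset 100.1.
AQI = 401 + 99/146.5·100.1 ≈ 468.64 ⇒ 469.
AQIs: Santiago=206, Phoenix=173, Fresno=71, Mexico City=469. Sum = 206 + 173 + 71 + 469 = 919.

919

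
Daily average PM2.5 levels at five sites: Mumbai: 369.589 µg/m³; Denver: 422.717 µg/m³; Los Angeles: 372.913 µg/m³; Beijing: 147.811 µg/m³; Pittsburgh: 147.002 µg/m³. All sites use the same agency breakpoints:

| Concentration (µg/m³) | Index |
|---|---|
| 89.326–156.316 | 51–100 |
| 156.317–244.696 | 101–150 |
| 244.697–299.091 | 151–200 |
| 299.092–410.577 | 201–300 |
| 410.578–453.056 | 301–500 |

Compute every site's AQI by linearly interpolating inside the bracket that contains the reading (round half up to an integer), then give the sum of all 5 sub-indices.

1076

Mumbai: row 299.092–410.577 (AQI 201–300). (300−201)·(369.589−299.092)/(410.577−299.092) + 201 = 99·70.497/111.485 + 201 ≈ 263.60 → 264.
Denver 422.717: bracket 410.578–453.056 → index 301–500; slope 199/42.478, offset 12.139.
AQI = 301 + 199/42.478·12.139 ≈ 357.87 ⇒ 358.
Los Angeles: 372.913 lies in 299.092–410.577, so I_lo=201, I_hi=300, C_lo=299.092, C_hi=410.577.
(300−201)/(410.577−299.092) × (372.913−299.092) + 201 = 99/111.485 × 73.821 + 201 ≈ 266.55 → 267.
Beijing: row 89.326–156.316 (AQI 51–100). (100−51)·(147.811−89.326)/(156.316−89.326) + 51 = 49·58.485/66.990 + 51 ≈ 93.78 → 94.
Pittsburgh: row 89.326–156.316 (AQI 51–100). (100−51)·(147.002−89.326)/(156.316−89.326) + 51 = 49·57.676/66.990 + 51 ≈ 93.19 → 93.
AQIs: Mumbai=264, Denver=358, Los Angeles=267, Beijing=94, Pittsburgh=93. Sum = 264 + 358 + 267 + 94 + 93 = 1076.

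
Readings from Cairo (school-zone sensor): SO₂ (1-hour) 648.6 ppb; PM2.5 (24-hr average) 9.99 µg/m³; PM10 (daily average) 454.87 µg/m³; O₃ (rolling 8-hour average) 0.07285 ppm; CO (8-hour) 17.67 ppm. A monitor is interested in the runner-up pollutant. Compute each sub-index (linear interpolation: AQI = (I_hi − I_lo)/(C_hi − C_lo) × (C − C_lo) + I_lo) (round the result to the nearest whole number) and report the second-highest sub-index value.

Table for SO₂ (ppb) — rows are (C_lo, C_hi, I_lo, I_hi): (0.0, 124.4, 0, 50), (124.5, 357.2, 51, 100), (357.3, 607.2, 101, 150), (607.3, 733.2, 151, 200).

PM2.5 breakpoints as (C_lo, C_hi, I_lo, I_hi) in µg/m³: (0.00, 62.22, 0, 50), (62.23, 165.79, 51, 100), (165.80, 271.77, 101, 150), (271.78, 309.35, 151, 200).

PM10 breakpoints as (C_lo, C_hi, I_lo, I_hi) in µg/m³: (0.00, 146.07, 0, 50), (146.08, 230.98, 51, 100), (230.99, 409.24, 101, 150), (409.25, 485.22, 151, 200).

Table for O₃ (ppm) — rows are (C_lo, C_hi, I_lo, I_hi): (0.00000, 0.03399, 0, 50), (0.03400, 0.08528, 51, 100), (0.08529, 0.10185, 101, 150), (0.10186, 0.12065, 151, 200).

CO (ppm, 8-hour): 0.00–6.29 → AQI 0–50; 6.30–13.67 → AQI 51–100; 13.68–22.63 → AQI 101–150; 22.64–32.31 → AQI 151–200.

SO₂ 648.6: bracket 607.3–733.2 → index 151–200; slope 49/125.9, offset 41.3.
AQI = 151 + 49/125.9·41.3 ≈ 167.07 ⇒ 167.
PM2.5: 9.99 lies in 0.00–62.22, so I_lo=0, I_hi=50, C_lo=0.00, C_hi=62.22.
(50−0)/(62.22−0.00) × (9.99−0.00) + 0 = 50/62.22 × 9.99 + 0 ≈ 8.03 → 8.
PM10 454.87: bracket 409.25–485.22 → index 151–200; slope 49/75.97, offset 45.62.
AQI = 151 + 49/75.97·45.62 ≈ 180.42 ⇒ 180.
O₃: row 0.03400–0.08528 (AQI 51–100). (100−51)·(0.07285−0.03400)/(0.08528−0.03400) + 51 = 49·0.03885/0.05128 + 51 ≈ 88.12 → 88.
CO: 17.67 ∈ [13.68, 22.63] ↔ index [101, 150].
101 + (17.67−13.68)·(150−101)/(22.63−13.68) = 101 + 3.99·49/8.95 ≈ 122.84, so AQI = 123.
Sub-indices: SO₂→167, PM2.5→8, PM10→180, O₃→88, CO→123. Ranked high→low: 180, 167, 123, 88, 8. Second-highest sub-index = 167.

167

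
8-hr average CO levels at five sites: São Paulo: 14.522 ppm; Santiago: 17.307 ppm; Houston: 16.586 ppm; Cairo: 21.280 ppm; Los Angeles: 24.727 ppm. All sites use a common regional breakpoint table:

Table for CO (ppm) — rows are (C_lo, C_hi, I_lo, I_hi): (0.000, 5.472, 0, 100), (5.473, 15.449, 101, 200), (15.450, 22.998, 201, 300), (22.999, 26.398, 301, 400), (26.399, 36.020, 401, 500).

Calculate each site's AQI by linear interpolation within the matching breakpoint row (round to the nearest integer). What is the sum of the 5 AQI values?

São Paulo 14.522: bracket 5.473–15.449 → index 101–200; slope 99/9.976, offset 9.049.
AQI = 101 + 99/9.976·9.049 ≈ 190.80 ⇒ 191.
Santiago: 17.307 ∈ [15.450, 22.998] ↔ index [201, 300].
201 + (17.307−15.450)·(300−201)/(22.998−15.450) = 201 + 1.857·99/7.548 ≈ 225.36, so AQI = 225.
Houston 16.586: bracket 15.450–22.998 → index 201–300; slope 99/7.548, offset 1.136.
AQI = 201 + 99/7.548·1.136 ≈ 215.90 ⇒ 216.
Cairo: row 15.450–22.998 (AQI 201–300). (300−201)·(21.280−15.450)/(22.998−15.450) + 201 = 99·5.830/7.548 + 201 ≈ 277.47 → 277.
Los Angeles 24.727: bracket 22.999–26.398 → index 301–400; slope 99/3.399, offset 1.728.
AQI = 301 + 99/3.399·1.728 ≈ 351.33 ⇒ 351.
AQIs: São Paulo=191, Santiago=225, Houston=216, Cairo=277, Los Angeles=351. Sum = 191 + 225 + 216 + 277 + 351 = 1260.

1260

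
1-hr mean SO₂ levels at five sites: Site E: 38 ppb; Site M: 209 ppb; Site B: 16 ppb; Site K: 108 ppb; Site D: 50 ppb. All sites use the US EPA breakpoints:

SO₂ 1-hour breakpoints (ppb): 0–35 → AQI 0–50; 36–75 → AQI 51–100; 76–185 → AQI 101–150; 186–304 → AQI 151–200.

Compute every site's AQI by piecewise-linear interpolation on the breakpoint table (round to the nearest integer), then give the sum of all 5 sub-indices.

Site E 38: bracket 36–75 → index 51–100; slope 49/39, offset 2.
AQI = 51 + 49/39·2 ≈ 53.51 ⇒ 54.
Site M: 209 lies in 186–304, so I_lo=151, I_hi=200, C_lo=186, C_hi=304.
(200−151)/(304−186) × (209−186) + 151 = 49/118 × 23 + 151 ≈ 160.55 → 161.
Site B 16: bracket 0–35 → index 0–50; slope 50/35, offset 16.
AQI = 0 + 50/35·16 ≈ 22.86 ⇒ 23.
Site K: row 76–185 (AQI 101–150). (150−101)·(108−76)/(185−76) + 101 = 49·32/109 + 101 ≈ 115.39 → 115.
Site D: 50 ∈ [36, 75] ↔ index [51, 100].
51 + (50−36)·(100−51)/(75−36) = 51 + 14·49/39 ≈ 68.59, so AQI = 69.
AQIs: Site E=54, Site M=161, Site B=23, Site K=115, Site D=69. Sum = 54 + 161 + 23 + 115 + 69 = 422.

422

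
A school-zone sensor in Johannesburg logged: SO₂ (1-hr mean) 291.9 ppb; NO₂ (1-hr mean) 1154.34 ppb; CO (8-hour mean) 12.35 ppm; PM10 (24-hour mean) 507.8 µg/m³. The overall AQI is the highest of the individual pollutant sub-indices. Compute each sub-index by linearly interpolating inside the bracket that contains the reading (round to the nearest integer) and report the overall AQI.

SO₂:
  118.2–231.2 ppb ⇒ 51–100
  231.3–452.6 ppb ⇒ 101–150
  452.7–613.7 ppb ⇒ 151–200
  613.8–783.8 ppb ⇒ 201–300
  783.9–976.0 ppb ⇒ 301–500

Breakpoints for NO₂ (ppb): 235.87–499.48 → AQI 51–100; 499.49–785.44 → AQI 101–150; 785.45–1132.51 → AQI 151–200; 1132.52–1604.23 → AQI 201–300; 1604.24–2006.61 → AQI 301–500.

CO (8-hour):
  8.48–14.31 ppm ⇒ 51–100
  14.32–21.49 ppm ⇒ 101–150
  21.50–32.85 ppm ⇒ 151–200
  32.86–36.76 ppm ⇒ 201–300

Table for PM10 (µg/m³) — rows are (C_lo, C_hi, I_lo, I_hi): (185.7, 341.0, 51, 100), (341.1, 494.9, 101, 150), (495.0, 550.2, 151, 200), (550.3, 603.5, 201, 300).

206

SO₂: 291.9 lies in 231.3–452.6, so I_lo=101, I_hi=150, C_lo=231.3, C_hi=452.6.
(150−101)/(452.6−231.3) × (291.9−231.3) + 101 = 49/221.3 × 60.6 + 101 ≈ 114.42 → 114.
NO₂: 1154.34 lies in 1132.52–1604.23, so I_lo=201, I_hi=300, C_lo=1132.52, C_hi=1604.23.
(300−201)/(1604.23−1132.52) × (1154.34−1132.52) + 201 = 99/471.71 × 21.82 + 201 ≈ 205.58 → 206.
CO: 12.35 lies in 8.48–14.31, so I_lo=51, I_hi=100, C_lo=8.48, C_hi=14.31.
(100−51)/(14.31−8.48) × (12.35−8.48) + 51 = 49/5.83 × 3.87 + 51 ≈ 83.53 → 84.
PM10 507.8: bracket 495.0–550.2 → index 151–200; slope 49/55.2, offset 12.8.
AQI = 151 + 49/55.2·12.8 ≈ 162.36 ⇒ 162.
Sub-indices: SO₂→114, NO₂→206, CO→84, PM10→162. Overall AQI = max = 206; dominant pollutant is NO₂.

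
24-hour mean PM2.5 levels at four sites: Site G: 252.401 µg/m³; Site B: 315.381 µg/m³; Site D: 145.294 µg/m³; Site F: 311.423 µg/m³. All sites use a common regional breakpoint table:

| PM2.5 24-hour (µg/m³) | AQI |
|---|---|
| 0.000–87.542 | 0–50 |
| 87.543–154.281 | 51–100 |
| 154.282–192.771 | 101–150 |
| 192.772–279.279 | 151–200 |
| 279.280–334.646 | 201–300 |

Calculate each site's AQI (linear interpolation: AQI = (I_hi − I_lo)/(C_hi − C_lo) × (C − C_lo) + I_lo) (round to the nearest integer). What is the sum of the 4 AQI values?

Site G: 252.401 lies in 192.772–279.279, so I_lo=151, I_hi=200, C_lo=192.772, C_hi=279.279.
(200−151)/(279.279−192.772) × (252.401−192.772) + 151 = 49/86.507 × 59.629 + 151 ≈ 184.78 → 185.
Site B: 315.381 lies in 279.280–334.646, so I_lo=201, I_hi=300, C_lo=279.280, C_hi=334.646.
(300−201)/(334.646−279.280) × (315.381−279.280) + 201 = 99/55.366 × 36.101 + 201 ≈ 265.55 → 266.
Site D: 145.294 ∈ [87.543, 154.281] ↔ index [51, 100].
51 + (145.294−87.543)·(100−51)/(154.281−87.543) = 51 + 57.751·49/66.738 ≈ 93.40, so AQI = 93.
Site F 311.423: bracket 279.280–334.646 → index 201–300; slope 99/55.366, offset 32.143.
AQI = 201 + 99/55.366·32.143 ≈ 258.47 ⇒ 258.
AQIs: Site G=185, Site B=266, Site D=93, Site F=258. Sum = 185 + 266 + 93 + 258 = 802.

802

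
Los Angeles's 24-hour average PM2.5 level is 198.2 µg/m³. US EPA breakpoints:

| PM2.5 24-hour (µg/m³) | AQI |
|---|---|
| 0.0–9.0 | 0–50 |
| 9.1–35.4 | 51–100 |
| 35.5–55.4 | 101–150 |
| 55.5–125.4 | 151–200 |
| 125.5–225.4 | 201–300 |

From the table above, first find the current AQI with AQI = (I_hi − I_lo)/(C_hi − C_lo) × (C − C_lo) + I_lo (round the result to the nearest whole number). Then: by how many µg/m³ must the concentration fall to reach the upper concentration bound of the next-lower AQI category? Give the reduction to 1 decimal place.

PM2.5: row 125.5–225.4 (AQI 201–300). (300−201)·(198.2−125.5)/(225.4−125.5) + 201 = 99·72.7/99.9 + 201 ≈ 273.05 → 273.
Current AQI 273 is in the Very Unhealthy range (201–300). The next-lower category tops out at AQI 200, whose upper concentration bound is 125.4 µg/m³.
Reduction needed = 198.2 − 125.4 = 72.8 µg/m³.

72.8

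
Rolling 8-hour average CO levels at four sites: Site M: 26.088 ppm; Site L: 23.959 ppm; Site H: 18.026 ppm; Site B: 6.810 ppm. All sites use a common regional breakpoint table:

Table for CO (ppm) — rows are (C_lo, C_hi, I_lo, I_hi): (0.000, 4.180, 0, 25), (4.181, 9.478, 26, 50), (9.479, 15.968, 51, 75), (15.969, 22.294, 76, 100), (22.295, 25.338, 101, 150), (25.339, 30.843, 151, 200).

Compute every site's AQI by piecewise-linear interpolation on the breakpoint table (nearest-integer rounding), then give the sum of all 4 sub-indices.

408

Site M: 26.088 lies in 25.339–30.843, so I_lo=151, I_hi=200, C_lo=25.339, C_hi=30.843.
(200−151)/(30.843−25.339) × (26.088−25.339) + 151 = 49/5.504 × 0.749 + 151 ≈ 157.67 → 158.
Site L: 23.959 lies in 22.295–25.338, so I_lo=101, I_hi=150, C_lo=22.295, C_hi=25.338.
(150−101)/(25.338−22.295) × (23.959−22.295) + 101 = 49/3.043 × 1.664 + 101 ≈ 127.79 → 128.
Site H: 18.026 ∈ [15.969, 22.294] ↔ index [76, 100].
76 + (18.026−15.969)·(100−76)/(22.294−15.969) = 76 + 2.057·24/6.325 ≈ 83.81, so AQI = 84.
Site B: 6.810 lies in 4.181–9.478, so I_lo=26, I_hi=50, C_lo=4.181, C_hi=9.478.
(50−26)/(9.478−4.181) × (6.810−4.181) + 26 = 24/5.297 × 2.629 + 26 ≈ 37.91 → 38.
AQIs: Site M=158, Site L=128, Site H=84, Site B=38. Sum = 158 + 128 + 84 + 38 = 408.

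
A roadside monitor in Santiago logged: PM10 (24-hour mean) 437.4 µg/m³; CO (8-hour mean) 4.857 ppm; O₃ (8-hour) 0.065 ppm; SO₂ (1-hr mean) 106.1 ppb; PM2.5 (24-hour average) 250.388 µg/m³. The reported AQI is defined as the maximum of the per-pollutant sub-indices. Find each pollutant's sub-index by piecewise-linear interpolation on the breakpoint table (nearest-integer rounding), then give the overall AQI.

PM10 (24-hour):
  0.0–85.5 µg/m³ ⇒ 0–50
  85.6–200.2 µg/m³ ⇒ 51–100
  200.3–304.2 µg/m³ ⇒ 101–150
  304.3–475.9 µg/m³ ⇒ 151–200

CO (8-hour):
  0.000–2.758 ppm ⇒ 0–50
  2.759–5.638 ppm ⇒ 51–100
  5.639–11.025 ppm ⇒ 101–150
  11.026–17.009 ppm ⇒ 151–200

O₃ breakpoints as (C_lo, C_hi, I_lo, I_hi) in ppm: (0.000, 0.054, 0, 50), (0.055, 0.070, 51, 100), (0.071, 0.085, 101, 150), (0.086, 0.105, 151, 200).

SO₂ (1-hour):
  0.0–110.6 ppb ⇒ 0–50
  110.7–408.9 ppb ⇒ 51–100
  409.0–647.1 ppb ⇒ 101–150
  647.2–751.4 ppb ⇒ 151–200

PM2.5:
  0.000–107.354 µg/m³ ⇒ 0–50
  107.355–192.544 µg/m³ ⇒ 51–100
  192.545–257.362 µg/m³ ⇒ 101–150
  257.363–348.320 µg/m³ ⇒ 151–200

189

PM10: 437.4 lies in 304.3–475.9, so I_lo=151, I_hi=200, C_lo=304.3, C_hi=475.9.
(200−151)/(475.9−304.3) × (437.4−304.3) + 151 = 49/171.6 × 133.1 + 151 ≈ 189.01 → 189.
CO: 4.857 lies in 2.759–5.638, so I_lo=51, I_hi=100, C_lo=2.759, C_hi=5.638.
(100−51)/(5.638−2.759) × (4.857−2.759) + 51 = 49/2.879 × 2.098 + 51 ≈ 86.71 → 87.
O₃ 0.065: bracket 0.055–0.070 → index 51–100; slope 49/0.015, offset 0.010.
AQI = 51 + 49/0.015·0.010 ≈ 83.67 ⇒ 84.
SO₂ 106.1: bracket 0.0–110.6 → index 0–50; slope 50/110.6, offset 106.1.
AQI = 0 + 50/110.6·106.1 ≈ 47.97 ⇒ 48.
PM2.5: 250.388 lies in 192.545–257.362, so I_lo=101, I_hi=150, C_lo=192.545, C_hi=257.362.
(150−101)/(257.362−192.545) × (250.388−192.545) + 101 = 49/64.817 × 57.843 + 101 ≈ 144.73 → 145.
Sub-indices: PM10→189, CO→87, O₃→84, SO₂→48, PM2.5→145. Overall AQI = max = 189; dominant pollutant is PM10.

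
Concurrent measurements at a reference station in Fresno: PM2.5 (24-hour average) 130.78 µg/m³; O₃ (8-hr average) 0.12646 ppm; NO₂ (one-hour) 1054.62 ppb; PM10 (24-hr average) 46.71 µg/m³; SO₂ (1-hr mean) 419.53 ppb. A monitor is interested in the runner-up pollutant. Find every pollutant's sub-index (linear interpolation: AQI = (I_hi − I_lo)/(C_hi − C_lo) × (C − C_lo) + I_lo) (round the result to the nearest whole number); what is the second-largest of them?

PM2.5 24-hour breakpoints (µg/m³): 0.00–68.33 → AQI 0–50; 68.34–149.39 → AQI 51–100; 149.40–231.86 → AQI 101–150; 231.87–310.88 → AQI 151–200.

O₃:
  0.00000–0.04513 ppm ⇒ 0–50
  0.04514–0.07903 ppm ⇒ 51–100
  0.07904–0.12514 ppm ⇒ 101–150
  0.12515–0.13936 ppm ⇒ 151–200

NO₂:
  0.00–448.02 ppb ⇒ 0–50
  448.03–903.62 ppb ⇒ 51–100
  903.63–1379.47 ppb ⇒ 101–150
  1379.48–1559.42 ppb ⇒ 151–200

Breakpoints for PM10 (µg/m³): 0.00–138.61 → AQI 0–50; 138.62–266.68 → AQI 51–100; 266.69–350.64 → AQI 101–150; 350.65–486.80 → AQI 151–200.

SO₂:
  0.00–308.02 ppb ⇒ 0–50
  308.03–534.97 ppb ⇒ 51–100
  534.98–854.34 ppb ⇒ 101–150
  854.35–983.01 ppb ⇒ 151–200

PM2.5: 130.78 lies in 68.34–149.39, so I_lo=51, I_hi=100, C_lo=68.34, C_hi=149.39.
(100−51)/(149.39−68.34) × (130.78−68.34) + 51 = 49/81.05 × 62.44 + 51 ≈ 88.75 → 89.
O₃ 0.12646: bracket 0.12515–0.13936 → index 151–200; slope 49/0.01421, offset 0.00131.
AQI = 151 + 49/0.01421·0.00131 ≈ 155.52 ⇒ 156.
NO₂: 1054.62 ∈ [903.63, 1379.47] ↔ index [101, 150].
101 + (1054.62−903.63)·(150−101)/(1379.47−903.63) = 101 + 150.99·49/475.84 ≈ 116.55, so AQI = 117.
PM10: 46.71 ∈ [0.00, 138.61] ↔ index [0, 50].
0 + (46.71−0.00)·(50−0)/(138.61−0.00) = 0 + 46.71·50/138.61 ≈ 16.85, so AQI = 17.
SO₂: row 308.03–534.97 (AQI 51–100). (100−51)·(419.53−308.03)/(534.97−308.03) + 51 = 49·111.50/226.94 + 51 ≈ 75.07 → 75.
Sub-indices: PM2.5→89, O₃→156, NO₂→117, PM10→17, SO₂→75. Ranked high→low: 156, 117, 89, 75, 17. Second-highest sub-index = 117.

117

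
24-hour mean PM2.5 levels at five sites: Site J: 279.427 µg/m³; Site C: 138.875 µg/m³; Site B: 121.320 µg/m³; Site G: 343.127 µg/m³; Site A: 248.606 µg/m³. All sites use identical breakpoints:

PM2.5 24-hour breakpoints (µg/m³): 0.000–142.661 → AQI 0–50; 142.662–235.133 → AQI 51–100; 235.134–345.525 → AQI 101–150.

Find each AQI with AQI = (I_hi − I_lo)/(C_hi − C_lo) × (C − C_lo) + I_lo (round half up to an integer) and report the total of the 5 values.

469

Site J: row 235.134–345.525 (AQI 101–150). (150−101)·(279.427−235.134)/(345.525−235.134) + 101 = 49·44.293/110.391 + 101 ≈ 120.66 → 121.
Site C: 138.875 ∈ [0.000, 142.661] ↔ index [0, 50].
0 + (138.875−0.000)·(50−0)/(142.661−0.000) = 0 + 138.875·50/142.661 ≈ 48.67, so AQI = 49.
Site B: 121.320 lies in 0.000–142.661, so I_lo=0, I_hi=50, C_lo=0.000, C_hi=142.661.
(50−0)/(142.661−0.000) × (121.320−0.000) + 0 = 50/142.661 × 121.320 + 0 ≈ 42.52 → 43.
Site G: 343.127 lies in 235.134–345.525, so I_lo=101, I_hi=150, C_lo=235.134, C_hi=345.525.
(150−101)/(345.525−235.134) × (343.127−235.134) + 101 = 49/110.391 × 107.993 + 101 ≈ 148.94 → 149.
Site A: 248.606 lies in 235.134–345.525, so I_lo=101, I_hi=150, C_lo=235.134, C_hi=345.525.
(150−101)/(345.525−235.134) × (248.606−235.134) + 101 = 49/110.391 × 13.472 + 101 ≈ 106.98 → 107.
AQIs: Site J=121, Site C=49, Site B=43, Site G=149, Site A=107. Sum = 121 + 49 + 43 + 149 + 107 = 469.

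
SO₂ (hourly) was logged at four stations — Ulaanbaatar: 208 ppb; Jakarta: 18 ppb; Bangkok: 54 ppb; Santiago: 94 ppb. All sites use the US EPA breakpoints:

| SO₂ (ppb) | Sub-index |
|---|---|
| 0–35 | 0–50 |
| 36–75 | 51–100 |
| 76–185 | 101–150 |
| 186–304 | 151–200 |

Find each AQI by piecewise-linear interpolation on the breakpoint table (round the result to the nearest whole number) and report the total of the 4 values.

369

Ulaanbaatar 208: bracket 186–304 → index 151–200; slope 49/118, offset 22.
AQI = 151 + 49/118·22 ≈ 160.14 ⇒ 160.
Jakarta 18: bracket 0–35 → index 0–50; slope 50/35, offset 18.
AQI = 0 + 50/35·18 ≈ 25.71 ⇒ 26.
Bangkok: 54 lies in 36–75, so I_lo=51, I_hi=100, C_lo=36, C_hi=75.
(100−51)/(75−36) × (54−36) + 51 = 49/39 × 18 + 51 ≈ 73.62 → 74.
Santiago: 94 lies in 76–185, so I_lo=101, I_hi=150, C_lo=76, C_hi=185.
(150−101)/(185−76) × (94−76) + 101 = 49/109 × 18 + 101 ≈ 109.09 → 109.
AQIs: Ulaanbaatar=160, Jakarta=26, Bangkok=74, Santiago=109. Sum = 160 + 26 + 74 + 109 = 369.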